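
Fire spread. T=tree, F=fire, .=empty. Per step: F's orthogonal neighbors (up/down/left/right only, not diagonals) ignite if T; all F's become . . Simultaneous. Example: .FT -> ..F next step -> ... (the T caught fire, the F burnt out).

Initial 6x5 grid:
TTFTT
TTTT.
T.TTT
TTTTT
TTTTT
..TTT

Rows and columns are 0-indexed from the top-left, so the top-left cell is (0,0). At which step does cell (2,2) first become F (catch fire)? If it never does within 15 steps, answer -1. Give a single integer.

Step 1: cell (2,2)='T' (+3 fires, +1 burnt)
Step 2: cell (2,2)='F' (+5 fires, +3 burnt)
  -> target ignites at step 2
Step 3: cell (2,2)='.' (+3 fires, +5 burnt)
Step 4: cell (2,2)='.' (+5 fires, +3 burnt)
Step 5: cell (2,2)='.' (+5 fires, +5 burnt)
Step 6: cell (2,2)='.' (+3 fires, +5 burnt)
Step 7: cell (2,2)='.' (+1 fires, +3 burnt)
Step 8: cell (2,2)='.' (+0 fires, +1 burnt)
  fire out at step 8

2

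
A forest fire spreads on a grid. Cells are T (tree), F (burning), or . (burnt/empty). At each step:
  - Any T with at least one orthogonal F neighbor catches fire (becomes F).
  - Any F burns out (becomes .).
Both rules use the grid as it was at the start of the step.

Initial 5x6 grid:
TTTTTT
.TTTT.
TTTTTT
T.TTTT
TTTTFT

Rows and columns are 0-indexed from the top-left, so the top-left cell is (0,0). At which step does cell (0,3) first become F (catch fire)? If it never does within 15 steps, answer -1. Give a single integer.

Step 1: cell (0,3)='T' (+3 fires, +1 burnt)
Step 2: cell (0,3)='T' (+4 fires, +3 burnt)
Step 3: cell (0,3)='T' (+5 fires, +4 burnt)
Step 4: cell (0,3)='T' (+4 fires, +5 burnt)
Step 5: cell (0,3)='F' (+5 fires, +4 burnt)
  -> target ignites at step 5
Step 6: cell (0,3)='.' (+3 fires, +5 burnt)
Step 7: cell (0,3)='.' (+1 fires, +3 burnt)
Step 8: cell (0,3)='.' (+1 fires, +1 burnt)
Step 9: cell (0,3)='.' (+0 fires, +1 burnt)
  fire out at step 9

5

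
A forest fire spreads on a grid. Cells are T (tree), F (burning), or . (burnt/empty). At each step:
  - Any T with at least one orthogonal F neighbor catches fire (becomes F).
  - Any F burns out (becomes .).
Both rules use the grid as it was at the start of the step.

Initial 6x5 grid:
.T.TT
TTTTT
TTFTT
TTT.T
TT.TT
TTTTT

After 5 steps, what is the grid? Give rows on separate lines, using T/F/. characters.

Step 1: 4 trees catch fire, 1 burn out
  .T.TT
  TTFTT
  TF.FT
  TTF.T
  TT.TT
  TTTTT
Step 2: 5 trees catch fire, 4 burn out
  .T.TT
  TF.FT
  F...F
  TF..T
  TT.TT
  TTTTT
Step 3: 7 trees catch fire, 5 burn out
  .F.FT
  F...F
  .....
  F...F
  TF.TT
  TTTTT
Step 4: 4 trees catch fire, 7 burn out
  ....F
  .....
  .....
  .....
  F..TF
  TFTTT
Step 5: 4 trees catch fire, 4 burn out
  .....
  .....
  .....
  .....
  ...F.
  F.FTF

.....
.....
.....
.....
...F.
F.FTF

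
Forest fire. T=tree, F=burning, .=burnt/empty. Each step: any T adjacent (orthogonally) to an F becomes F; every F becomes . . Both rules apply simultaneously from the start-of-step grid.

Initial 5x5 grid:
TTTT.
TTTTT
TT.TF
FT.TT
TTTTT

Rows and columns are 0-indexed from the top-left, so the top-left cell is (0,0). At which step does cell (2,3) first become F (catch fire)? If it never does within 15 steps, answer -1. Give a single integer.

Step 1: cell (2,3)='F' (+6 fires, +2 burnt)
  -> target ignites at step 1
Step 2: cell (2,3)='.' (+6 fires, +6 burnt)
Step 3: cell (2,3)='.' (+6 fires, +6 burnt)
Step 4: cell (2,3)='.' (+2 fires, +6 burnt)
Step 5: cell (2,3)='.' (+0 fires, +2 burnt)
  fire out at step 5

1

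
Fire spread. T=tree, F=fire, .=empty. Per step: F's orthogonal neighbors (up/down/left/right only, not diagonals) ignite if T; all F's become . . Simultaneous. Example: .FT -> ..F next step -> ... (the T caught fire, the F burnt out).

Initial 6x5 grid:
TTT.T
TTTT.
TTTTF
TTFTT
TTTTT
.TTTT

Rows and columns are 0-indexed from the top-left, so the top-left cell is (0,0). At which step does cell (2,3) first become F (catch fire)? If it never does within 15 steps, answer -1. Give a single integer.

Step 1: cell (2,3)='F' (+6 fires, +2 burnt)
  -> target ignites at step 1
Step 2: cell (2,3)='.' (+8 fires, +6 burnt)
Step 3: cell (2,3)='.' (+7 fires, +8 burnt)
Step 4: cell (2,3)='.' (+2 fires, +7 burnt)
Step 5: cell (2,3)='.' (+1 fires, +2 burnt)
Step 6: cell (2,3)='.' (+0 fires, +1 burnt)
  fire out at step 6

1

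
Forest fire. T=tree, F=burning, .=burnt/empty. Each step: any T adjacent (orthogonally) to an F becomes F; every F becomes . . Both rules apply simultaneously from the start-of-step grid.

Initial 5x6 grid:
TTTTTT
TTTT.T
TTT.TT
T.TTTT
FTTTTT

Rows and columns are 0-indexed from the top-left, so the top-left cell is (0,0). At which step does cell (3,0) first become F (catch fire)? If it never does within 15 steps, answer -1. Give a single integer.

Step 1: cell (3,0)='F' (+2 fires, +1 burnt)
  -> target ignites at step 1
Step 2: cell (3,0)='.' (+2 fires, +2 burnt)
Step 3: cell (3,0)='.' (+4 fires, +2 burnt)
Step 4: cell (3,0)='.' (+5 fires, +4 burnt)
Step 5: cell (3,0)='.' (+4 fires, +5 burnt)
Step 6: cell (3,0)='.' (+4 fires, +4 burnt)
Step 7: cell (3,0)='.' (+2 fires, +4 burnt)
Step 8: cell (3,0)='.' (+2 fires, +2 burnt)
Step 9: cell (3,0)='.' (+1 fires, +2 burnt)
Step 10: cell (3,0)='.' (+0 fires, +1 burnt)
  fire out at step 10

1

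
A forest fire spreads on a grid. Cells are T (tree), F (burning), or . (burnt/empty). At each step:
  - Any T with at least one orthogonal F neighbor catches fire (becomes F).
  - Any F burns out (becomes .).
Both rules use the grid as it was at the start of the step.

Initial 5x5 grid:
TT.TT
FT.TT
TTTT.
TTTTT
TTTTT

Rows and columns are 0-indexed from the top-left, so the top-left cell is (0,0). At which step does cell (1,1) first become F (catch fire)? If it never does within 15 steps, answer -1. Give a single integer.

Step 1: cell (1,1)='F' (+3 fires, +1 burnt)
  -> target ignites at step 1
Step 2: cell (1,1)='.' (+3 fires, +3 burnt)
Step 3: cell (1,1)='.' (+3 fires, +3 burnt)
Step 4: cell (1,1)='.' (+3 fires, +3 burnt)
Step 5: cell (1,1)='.' (+3 fires, +3 burnt)
Step 6: cell (1,1)='.' (+4 fires, +3 burnt)
Step 7: cell (1,1)='.' (+2 fires, +4 burnt)
Step 8: cell (1,1)='.' (+0 fires, +2 burnt)
  fire out at step 8

1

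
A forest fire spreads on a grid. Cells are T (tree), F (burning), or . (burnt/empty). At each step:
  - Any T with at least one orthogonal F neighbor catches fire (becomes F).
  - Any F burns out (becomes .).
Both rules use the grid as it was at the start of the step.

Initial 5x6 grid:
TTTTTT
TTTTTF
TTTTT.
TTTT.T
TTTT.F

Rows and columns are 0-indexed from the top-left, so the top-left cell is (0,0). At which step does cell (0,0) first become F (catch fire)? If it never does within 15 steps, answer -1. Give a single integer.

Step 1: cell (0,0)='T' (+3 fires, +2 burnt)
Step 2: cell (0,0)='T' (+3 fires, +3 burnt)
Step 3: cell (0,0)='T' (+3 fires, +3 burnt)
Step 4: cell (0,0)='T' (+4 fires, +3 burnt)
Step 5: cell (0,0)='T' (+5 fires, +4 burnt)
Step 6: cell (0,0)='F' (+4 fires, +5 burnt)
  -> target ignites at step 6
Step 7: cell (0,0)='.' (+2 fires, +4 burnt)
Step 8: cell (0,0)='.' (+1 fires, +2 burnt)
Step 9: cell (0,0)='.' (+0 fires, +1 burnt)
  fire out at step 9

6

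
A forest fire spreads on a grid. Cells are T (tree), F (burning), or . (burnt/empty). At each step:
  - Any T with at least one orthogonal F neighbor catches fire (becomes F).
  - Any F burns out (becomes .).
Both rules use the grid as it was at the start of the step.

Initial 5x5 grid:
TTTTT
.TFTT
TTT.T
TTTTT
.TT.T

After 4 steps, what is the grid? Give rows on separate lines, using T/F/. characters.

Step 1: 4 trees catch fire, 1 burn out
  TTFTT
  .F.FT
  TTF.T
  TTTTT
  .TT.T
Step 2: 5 trees catch fire, 4 burn out
  TF.FT
  ....F
  TF..T
  TTFTT
  .TT.T
Step 3: 7 trees catch fire, 5 burn out
  F...F
  .....
  F...F
  TF.FT
  .TF.T
Step 4: 3 trees catch fire, 7 burn out
  .....
  .....
  .....
  F...F
  .F..T

.....
.....
.....
F...F
.F..T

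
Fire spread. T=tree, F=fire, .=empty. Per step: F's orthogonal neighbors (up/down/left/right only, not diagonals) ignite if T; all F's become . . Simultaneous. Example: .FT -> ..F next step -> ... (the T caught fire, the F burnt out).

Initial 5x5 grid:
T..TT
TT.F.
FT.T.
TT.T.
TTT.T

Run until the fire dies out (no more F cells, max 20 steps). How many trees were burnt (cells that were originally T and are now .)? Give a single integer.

Answer: 13

Derivation:
Step 1: +5 fires, +2 burnt (F count now 5)
Step 2: +6 fires, +5 burnt (F count now 6)
Step 3: +1 fires, +6 burnt (F count now 1)
Step 4: +1 fires, +1 burnt (F count now 1)
Step 5: +0 fires, +1 burnt (F count now 0)
Fire out after step 5
Initially T: 14, now '.': 24
Total burnt (originally-T cells now '.'): 13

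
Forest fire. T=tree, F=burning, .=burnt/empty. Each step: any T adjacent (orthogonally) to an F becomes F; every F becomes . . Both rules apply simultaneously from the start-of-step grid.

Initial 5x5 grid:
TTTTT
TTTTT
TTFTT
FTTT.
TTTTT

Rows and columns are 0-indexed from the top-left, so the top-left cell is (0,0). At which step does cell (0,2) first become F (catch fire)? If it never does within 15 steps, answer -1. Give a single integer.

Step 1: cell (0,2)='T' (+7 fires, +2 burnt)
Step 2: cell (0,2)='F' (+8 fires, +7 burnt)
  -> target ignites at step 2
Step 3: cell (0,2)='.' (+5 fires, +8 burnt)
Step 4: cell (0,2)='.' (+2 fires, +5 burnt)
Step 5: cell (0,2)='.' (+0 fires, +2 burnt)
  fire out at step 5

2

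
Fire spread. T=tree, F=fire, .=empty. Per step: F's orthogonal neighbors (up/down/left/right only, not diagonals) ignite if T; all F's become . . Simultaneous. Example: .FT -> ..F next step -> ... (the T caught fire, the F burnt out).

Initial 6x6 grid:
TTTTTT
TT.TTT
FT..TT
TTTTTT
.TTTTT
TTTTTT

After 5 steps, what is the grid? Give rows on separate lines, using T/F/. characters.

Step 1: 3 trees catch fire, 1 burn out
  TTTTTT
  FT.TTT
  .F..TT
  FTTTTT
  .TTTTT
  TTTTTT
Step 2: 3 trees catch fire, 3 burn out
  FTTTTT
  .F.TTT
  ....TT
  .FTTTT
  .TTTTT
  TTTTTT
Step 3: 3 trees catch fire, 3 burn out
  .FTTTT
  ...TTT
  ....TT
  ..FTTT
  .FTTTT
  TTTTTT
Step 4: 4 trees catch fire, 3 burn out
  ..FTTT
  ...TTT
  ....TT
  ...FTT
  ..FTTT
  TFTTTT
Step 5: 5 trees catch fire, 4 burn out
  ...FTT
  ...TTT
  ....TT
  ....FT
  ...FTT
  F.FTTT

...FTT
...TTT
....TT
....FT
...FTT
F.FTTT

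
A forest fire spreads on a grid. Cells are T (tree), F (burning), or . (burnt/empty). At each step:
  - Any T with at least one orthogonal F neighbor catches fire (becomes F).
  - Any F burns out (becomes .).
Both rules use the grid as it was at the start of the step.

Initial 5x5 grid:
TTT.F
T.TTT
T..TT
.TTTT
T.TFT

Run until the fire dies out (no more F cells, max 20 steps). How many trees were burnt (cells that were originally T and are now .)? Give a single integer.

Answer: 16

Derivation:
Step 1: +4 fires, +2 burnt (F count now 4)
Step 2: +5 fires, +4 burnt (F count now 5)
Step 3: +2 fires, +5 burnt (F count now 2)
Step 4: +1 fires, +2 burnt (F count now 1)
Step 5: +1 fires, +1 burnt (F count now 1)
Step 6: +1 fires, +1 burnt (F count now 1)
Step 7: +1 fires, +1 burnt (F count now 1)
Step 8: +1 fires, +1 burnt (F count now 1)
Step 9: +0 fires, +1 burnt (F count now 0)
Fire out after step 9
Initially T: 17, now '.': 24
Total burnt (originally-T cells now '.'): 16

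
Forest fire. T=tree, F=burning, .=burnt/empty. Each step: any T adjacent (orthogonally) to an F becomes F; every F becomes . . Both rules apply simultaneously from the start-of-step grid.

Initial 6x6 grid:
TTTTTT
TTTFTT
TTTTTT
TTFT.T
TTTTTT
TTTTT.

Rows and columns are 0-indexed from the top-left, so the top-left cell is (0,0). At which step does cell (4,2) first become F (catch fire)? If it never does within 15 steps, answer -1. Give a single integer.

Step 1: cell (4,2)='F' (+8 fires, +2 burnt)
  -> target ignites at step 1
Step 2: cell (4,2)='.' (+10 fires, +8 burnt)
Step 3: cell (4,2)='.' (+9 fires, +10 burnt)
Step 4: cell (4,2)='.' (+5 fires, +9 burnt)
Step 5: cell (4,2)='.' (+0 fires, +5 burnt)
  fire out at step 5

1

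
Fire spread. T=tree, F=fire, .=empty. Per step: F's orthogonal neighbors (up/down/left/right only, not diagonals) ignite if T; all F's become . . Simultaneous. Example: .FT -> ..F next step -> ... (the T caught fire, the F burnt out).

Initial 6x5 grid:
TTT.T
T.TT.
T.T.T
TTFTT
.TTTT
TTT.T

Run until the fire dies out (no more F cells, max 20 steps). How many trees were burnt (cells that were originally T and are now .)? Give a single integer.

Step 1: +4 fires, +1 burnt (F count now 4)
Step 2: +6 fires, +4 burnt (F count now 6)
Step 3: +6 fires, +6 burnt (F count now 6)
Step 4: +4 fires, +6 burnt (F count now 4)
Step 5: +1 fires, +4 burnt (F count now 1)
Step 6: +0 fires, +1 burnt (F count now 0)
Fire out after step 6
Initially T: 22, now '.': 29
Total burnt (originally-T cells now '.'): 21

Answer: 21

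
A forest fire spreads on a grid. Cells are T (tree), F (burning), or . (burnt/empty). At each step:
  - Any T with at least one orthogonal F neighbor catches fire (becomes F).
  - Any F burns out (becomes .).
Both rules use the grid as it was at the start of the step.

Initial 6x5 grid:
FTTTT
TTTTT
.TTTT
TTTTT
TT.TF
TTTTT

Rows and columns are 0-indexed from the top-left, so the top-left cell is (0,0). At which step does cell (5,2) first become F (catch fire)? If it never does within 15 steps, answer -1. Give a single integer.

Step 1: cell (5,2)='T' (+5 fires, +2 burnt)
Step 2: cell (5,2)='T' (+5 fires, +5 burnt)
Step 3: cell (5,2)='F' (+7 fires, +5 burnt)
  -> target ignites at step 3
Step 4: cell (5,2)='.' (+5 fires, +7 burnt)
Step 5: cell (5,2)='.' (+3 fires, +5 burnt)
Step 6: cell (5,2)='.' (+1 fires, +3 burnt)
Step 7: cell (5,2)='.' (+0 fires, +1 burnt)
  fire out at step 7

3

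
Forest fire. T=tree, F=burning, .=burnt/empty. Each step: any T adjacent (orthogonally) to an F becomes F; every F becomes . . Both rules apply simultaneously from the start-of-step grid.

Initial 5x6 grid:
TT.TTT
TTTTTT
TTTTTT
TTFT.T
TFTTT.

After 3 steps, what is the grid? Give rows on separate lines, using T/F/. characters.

Step 1: 5 trees catch fire, 2 burn out
  TT.TTT
  TTTTTT
  TTFTTT
  TF.F.T
  F.FTT.
Step 2: 5 trees catch fire, 5 burn out
  TT.TTT
  TTFTTT
  TF.FTT
  F....T
  ...FT.
Step 3: 5 trees catch fire, 5 burn out
  TT.TTT
  TF.FTT
  F...FT
  .....T
  ....F.

TT.TTT
TF.FTT
F...FT
.....T
....F.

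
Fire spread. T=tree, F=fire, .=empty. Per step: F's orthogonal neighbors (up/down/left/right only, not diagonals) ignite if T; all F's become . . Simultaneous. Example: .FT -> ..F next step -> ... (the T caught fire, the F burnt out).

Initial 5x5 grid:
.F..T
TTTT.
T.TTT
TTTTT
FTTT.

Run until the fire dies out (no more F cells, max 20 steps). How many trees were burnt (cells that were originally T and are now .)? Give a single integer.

Step 1: +3 fires, +2 burnt (F count now 3)
Step 2: +5 fires, +3 burnt (F count now 5)
Step 3: +4 fires, +5 burnt (F count now 4)
Step 4: +2 fires, +4 burnt (F count now 2)
Step 5: +2 fires, +2 burnt (F count now 2)
Step 6: +0 fires, +2 burnt (F count now 0)
Fire out after step 6
Initially T: 17, now '.': 24
Total burnt (originally-T cells now '.'): 16

Answer: 16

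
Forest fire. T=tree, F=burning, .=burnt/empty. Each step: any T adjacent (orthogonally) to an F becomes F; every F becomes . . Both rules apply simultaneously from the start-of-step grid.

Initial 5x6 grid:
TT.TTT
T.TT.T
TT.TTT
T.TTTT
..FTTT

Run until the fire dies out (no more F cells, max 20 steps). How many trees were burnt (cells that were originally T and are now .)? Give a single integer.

Answer: 16

Derivation:
Step 1: +2 fires, +1 burnt (F count now 2)
Step 2: +2 fires, +2 burnt (F count now 2)
Step 3: +3 fires, +2 burnt (F count now 3)
Step 4: +3 fires, +3 burnt (F count now 3)
Step 5: +3 fires, +3 burnt (F count now 3)
Step 6: +2 fires, +3 burnt (F count now 2)
Step 7: +1 fires, +2 burnt (F count now 1)
Step 8: +0 fires, +1 burnt (F count now 0)
Fire out after step 8
Initially T: 22, now '.': 24
Total burnt (originally-T cells now '.'): 16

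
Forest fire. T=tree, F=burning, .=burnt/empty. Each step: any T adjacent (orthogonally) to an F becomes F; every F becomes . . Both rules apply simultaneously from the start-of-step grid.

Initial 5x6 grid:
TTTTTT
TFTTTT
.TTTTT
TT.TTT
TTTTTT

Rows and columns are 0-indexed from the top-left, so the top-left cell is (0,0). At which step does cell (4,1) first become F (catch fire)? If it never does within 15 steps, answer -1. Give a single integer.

Step 1: cell (4,1)='T' (+4 fires, +1 burnt)
Step 2: cell (4,1)='T' (+5 fires, +4 burnt)
Step 3: cell (4,1)='F' (+5 fires, +5 burnt)
  -> target ignites at step 3
Step 4: cell (4,1)='.' (+6 fires, +5 burnt)
Step 5: cell (4,1)='.' (+4 fires, +6 burnt)
Step 6: cell (4,1)='.' (+2 fires, +4 burnt)
Step 7: cell (4,1)='.' (+1 fires, +2 burnt)
Step 8: cell (4,1)='.' (+0 fires, +1 burnt)
  fire out at step 8

3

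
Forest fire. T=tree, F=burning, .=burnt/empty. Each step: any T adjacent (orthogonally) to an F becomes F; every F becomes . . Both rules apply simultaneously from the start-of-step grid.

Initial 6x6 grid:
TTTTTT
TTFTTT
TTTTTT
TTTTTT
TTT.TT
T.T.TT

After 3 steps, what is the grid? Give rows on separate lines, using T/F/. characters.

Step 1: 4 trees catch fire, 1 burn out
  TTFTTT
  TF.FTT
  TTFTTT
  TTTTTT
  TTT.TT
  T.T.TT
Step 2: 7 trees catch fire, 4 burn out
  TF.FTT
  F...FT
  TF.FTT
  TTFTTT
  TTT.TT
  T.T.TT
Step 3: 8 trees catch fire, 7 burn out
  F...FT
  .....F
  F...FT
  TF.FTT
  TTF.TT
  T.T.TT

F...FT
.....F
F...FT
TF.FTT
TTF.TT
T.T.TT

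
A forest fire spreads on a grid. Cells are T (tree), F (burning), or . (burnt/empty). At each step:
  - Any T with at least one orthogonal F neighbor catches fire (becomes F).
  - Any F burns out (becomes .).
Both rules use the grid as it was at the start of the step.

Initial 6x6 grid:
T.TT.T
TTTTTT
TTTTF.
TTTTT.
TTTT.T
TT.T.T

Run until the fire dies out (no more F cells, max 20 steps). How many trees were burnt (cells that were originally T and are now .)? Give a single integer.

Step 1: +3 fires, +1 burnt (F count now 3)
Step 2: +4 fires, +3 burnt (F count now 4)
Step 3: +6 fires, +4 burnt (F count now 6)
Step 4: +6 fires, +6 burnt (F count now 6)
Step 5: +3 fires, +6 burnt (F count now 3)
Step 6: +3 fires, +3 burnt (F count now 3)
Step 7: +1 fires, +3 burnt (F count now 1)
Step 8: +0 fires, +1 burnt (F count now 0)
Fire out after step 8
Initially T: 28, now '.': 34
Total burnt (originally-T cells now '.'): 26

Answer: 26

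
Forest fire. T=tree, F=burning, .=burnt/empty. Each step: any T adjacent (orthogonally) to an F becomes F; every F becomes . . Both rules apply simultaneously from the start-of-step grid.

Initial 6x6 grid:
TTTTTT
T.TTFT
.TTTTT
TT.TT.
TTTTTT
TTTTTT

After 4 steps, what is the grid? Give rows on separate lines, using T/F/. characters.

Step 1: 4 trees catch fire, 1 burn out
  TTTTFT
  T.TF.F
  .TTTFT
  TT.TT.
  TTTTTT
  TTTTTT
Step 2: 6 trees catch fire, 4 burn out
  TTTF.F
  T.F...
  .TTF.F
  TT.TF.
  TTTTTT
  TTTTTT
Step 3: 4 trees catch fire, 6 burn out
  TTF...
  T.....
  .TF...
  TT.F..
  TTTTFT
  TTTTTT
Step 4: 5 trees catch fire, 4 burn out
  TF....
  T.....
  .F....
  TT....
  TTTF.F
  TTTTFT

TF....
T.....
.F....
TT....
TTTF.F
TTTTFT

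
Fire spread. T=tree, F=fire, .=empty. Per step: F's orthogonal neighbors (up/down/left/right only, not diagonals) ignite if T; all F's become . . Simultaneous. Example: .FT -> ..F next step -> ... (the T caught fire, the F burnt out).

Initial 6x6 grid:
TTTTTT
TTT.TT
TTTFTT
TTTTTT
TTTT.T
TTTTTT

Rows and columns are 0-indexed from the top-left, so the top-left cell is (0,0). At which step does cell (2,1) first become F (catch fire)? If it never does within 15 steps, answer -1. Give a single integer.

Step 1: cell (2,1)='T' (+3 fires, +1 burnt)
Step 2: cell (2,1)='F' (+7 fires, +3 burnt)
  -> target ignites at step 2
Step 3: cell (2,1)='.' (+9 fires, +7 burnt)
Step 4: cell (2,1)='.' (+9 fires, +9 burnt)
Step 5: cell (2,1)='.' (+4 fires, +9 burnt)
Step 6: cell (2,1)='.' (+1 fires, +4 burnt)
Step 7: cell (2,1)='.' (+0 fires, +1 burnt)
  fire out at step 7

2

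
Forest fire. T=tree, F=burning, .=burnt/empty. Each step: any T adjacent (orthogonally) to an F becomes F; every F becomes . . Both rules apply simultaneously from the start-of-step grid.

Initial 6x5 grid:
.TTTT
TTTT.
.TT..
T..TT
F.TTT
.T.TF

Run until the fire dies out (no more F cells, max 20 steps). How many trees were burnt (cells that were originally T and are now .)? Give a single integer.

Answer: 7

Derivation:
Step 1: +3 fires, +2 burnt (F count now 3)
Step 2: +2 fires, +3 burnt (F count now 2)
Step 3: +2 fires, +2 burnt (F count now 2)
Step 4: +0 fires, +2 burnt (F count now 0)
Fire out after step 4
Initially T: 18, now '.': 19
Total burnt (originally-T cells now '.'): 7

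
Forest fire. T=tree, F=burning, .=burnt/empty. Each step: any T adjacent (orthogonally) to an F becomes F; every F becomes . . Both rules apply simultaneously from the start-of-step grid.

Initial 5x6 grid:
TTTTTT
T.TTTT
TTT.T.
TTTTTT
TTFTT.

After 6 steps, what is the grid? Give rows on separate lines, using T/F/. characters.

Step 1: 3 trees catch fire, 1 burn out
  TTTTTT
  T.TTTT
  TTT.T.
  TTFTTT
  TF.FT.
Step 2: 5 trees catch fire, 3 burn out
  TTTTTT
  T.TTTT
  TTF.T.
  TF.FTT
  F...F.
Step 3: 4 trees catch fire, 5 burn out
  TTTTTT
  T.FTTT
  TF..T.
  F...FT
  ......
Step 4: 5 trees catch fire, 4 burn out
  TTFTTT
  T..FTT
  F...F.
  .....F
  ......
Step 5: 4 trees catch fire, 5 burn out
  TF.FTT
  F...FT
  ......
  ......
  ......
Step 6: 3 trees catch fire, 4 burn out
  F...FT
  .....F
  ......
  ......
  ......

F...FT
.....F
......
......
......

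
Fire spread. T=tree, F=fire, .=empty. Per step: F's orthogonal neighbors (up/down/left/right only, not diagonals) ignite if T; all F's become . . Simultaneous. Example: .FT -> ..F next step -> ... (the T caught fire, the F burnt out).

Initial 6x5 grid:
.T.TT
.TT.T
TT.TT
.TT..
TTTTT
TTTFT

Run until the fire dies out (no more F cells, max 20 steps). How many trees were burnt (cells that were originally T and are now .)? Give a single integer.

Answer: 16

Derivation:
Step 1: +3 fires, +1 burnt (F count now 3)
Step 2: +3 fires, +3 burnt (F count now 3)
Step 3: +3 fires, +3 burnt (F count now 3)
Step 4: +2 fires, +3 burnt (F count now 2)
Step 5: +1 fires, +2 burnt (F count now 1)
Step 6: +2 fires, +1 burnt (F count now 2)
Step 7: +2 fires, +2 burnt (F count now 2)
Step 8: +0 fires, +2 burnt (F count now 0)
Fire out after step 8
Initially T: 21, now '.': 25
Total burnt (originally-T cells now '.'): 16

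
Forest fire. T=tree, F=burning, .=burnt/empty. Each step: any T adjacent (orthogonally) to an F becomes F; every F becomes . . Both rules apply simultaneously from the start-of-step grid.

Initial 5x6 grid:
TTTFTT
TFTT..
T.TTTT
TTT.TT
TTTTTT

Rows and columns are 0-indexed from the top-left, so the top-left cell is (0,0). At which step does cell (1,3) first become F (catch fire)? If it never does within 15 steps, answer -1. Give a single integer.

Step 1: cell (1,3)='F' (+6 fires, +2 burnt)
  -> target ignites at step 1
Step 2: cell (1,3)='.' (+5 fires, +6 burnt)
Step 3: cell (1,3)='.' (+3 fires, +5 burnt)
Step 4: cell (1,3)='.' (+5 fires, +3 burnt)
Step 5: cell (1,3)='.' (+4 fires, +5 burnt)
Step 6: cell (1,3)='.' (+1 fires, +4 burnt)
Step 7: cell (1,3)='.' (+0 fires, +1 burnt)
  fire out at step 7

1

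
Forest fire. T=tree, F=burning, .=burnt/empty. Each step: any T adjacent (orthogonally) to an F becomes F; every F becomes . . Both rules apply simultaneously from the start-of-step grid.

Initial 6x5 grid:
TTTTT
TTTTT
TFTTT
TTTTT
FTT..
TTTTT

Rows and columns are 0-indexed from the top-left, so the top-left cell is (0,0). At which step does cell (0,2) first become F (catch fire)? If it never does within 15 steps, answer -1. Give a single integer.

Step 1: cell (0,2)='T' (+7 fires, +2 burnt)
Step 2: cell (0,2)='T' (+7 fires, +7 burnt)
Step 3: cell (0,2)='F' (+6 fires, +7 burnt)
  -> target ignites at step 3
Step 4: cell (0,2)='.' (+4 fires, +6 burnt)
Step 5: cell (0,2)='.' (+2 fires, +4 burnt)
Step 6: cell (0,2)='.' (+0 fires, +2 burnt)
  fire out at step 6

3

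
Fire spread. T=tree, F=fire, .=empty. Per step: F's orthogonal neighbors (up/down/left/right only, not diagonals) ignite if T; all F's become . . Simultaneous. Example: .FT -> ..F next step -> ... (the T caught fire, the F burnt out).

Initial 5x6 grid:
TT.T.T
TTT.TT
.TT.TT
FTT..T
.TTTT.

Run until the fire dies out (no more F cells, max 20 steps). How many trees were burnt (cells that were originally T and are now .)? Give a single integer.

Answer: 13

Derivation:
Step 1: +1 fires, +1 burnt (F count now 1)
Step 2: +3 fires, +1 burnt (F count now 3)
Step 3: +3 fires, +3 burnt (F count now 3)
Step 4: +4 fires, +3 burnt (F count now 4)
Step 5: +2 fires, +4 burnt (F count now 2)
Step 6: +0 fires, +2 burnt (F count now 0)
Fire out after step 6
Initially T: 20, now '.': 23
Total burnt (originally-T cells now '.'): 13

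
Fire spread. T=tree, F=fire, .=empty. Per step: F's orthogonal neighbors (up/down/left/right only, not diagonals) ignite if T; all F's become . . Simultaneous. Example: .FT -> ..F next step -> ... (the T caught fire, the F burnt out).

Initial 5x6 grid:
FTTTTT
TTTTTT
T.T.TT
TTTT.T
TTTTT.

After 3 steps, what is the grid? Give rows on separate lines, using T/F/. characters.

Step 1: 2 trees catch fire, 1 burn out
  .FTTTT
  FTTTTT
  T.T.TT
  TTTT.T
  TTTTT.
Step 2: 3 trees catch fire, 2 burn out
  ..FTTT
  .FTTTT
  F.T.TT
  TTTT.T
  TTTTT.
Step 3: 3 trees catch fire, 3 burn out
  ...FTT
  ..FTTT
  ..T.TT
  FTTT.T
  TTTTT.

...FTT
..FTTT
..T.TT
FTTT.T
TTTTT.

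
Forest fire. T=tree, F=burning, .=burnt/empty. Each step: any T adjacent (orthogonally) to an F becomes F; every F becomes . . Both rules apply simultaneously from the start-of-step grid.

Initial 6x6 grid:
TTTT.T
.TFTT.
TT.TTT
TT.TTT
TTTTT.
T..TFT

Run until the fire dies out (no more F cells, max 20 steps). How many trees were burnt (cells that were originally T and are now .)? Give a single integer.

Step 1: +6 fires, +2 burnt (F count now 6)
Step 2: +7 fires, +6 burnt (F count now 7)
Step 3: +7 fires, +7 burnt (F count now 7)
Step 4: +3 fires, +7 burnt (F count now 3)
Step 5: +1 fires, +3 burnt (F count now 1)
Step 6: +1 fires, +1 burnt (F count now 1)
Step 7: +0 fires, +1 burnt (F count now 0)
Fire out after step 7
Initially T: 26, now '.': 35
Total burnt (originally-T cells now '.'): 25

Answer: 25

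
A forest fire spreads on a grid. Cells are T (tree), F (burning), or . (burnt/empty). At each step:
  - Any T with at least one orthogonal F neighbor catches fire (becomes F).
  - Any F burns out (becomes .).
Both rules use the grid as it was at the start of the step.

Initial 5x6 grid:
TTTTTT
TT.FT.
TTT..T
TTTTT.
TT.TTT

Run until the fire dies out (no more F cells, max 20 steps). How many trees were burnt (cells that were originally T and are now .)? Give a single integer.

Answer: 22

Derivation:
Step 1: +2 fires, +1 burnt (F count now 2)
Step 2: +2 fires, +2 burnt (F count now 2)
Step 3: +2 fires, +2 burnt (F count now 2)
Step 4: +2 fires, +2 burnt (F count now 2)
Step 5: +2 fires, +2 burnt (F count now 2)
Step 6: +3 fires, +2 burnt (F count now 3)
Step 7: +3 fires, +3 burnt (F count now 3)
Step 8: +2 fires, +3 burnt (F count now 2)
Step 9: +2 fires, +2 burnt (F count now 2)
Step 10: +1 fires, +2 burnt (F count now 1)
Step 11: +1 fires, +1 burnt (F count now 1)
Step 12: +0 fires, +1 burnt (F count now 0)
Fire out after step 12
Initially T: 23, now '.': 29
Total burnt (originally-T cells now '.'): 22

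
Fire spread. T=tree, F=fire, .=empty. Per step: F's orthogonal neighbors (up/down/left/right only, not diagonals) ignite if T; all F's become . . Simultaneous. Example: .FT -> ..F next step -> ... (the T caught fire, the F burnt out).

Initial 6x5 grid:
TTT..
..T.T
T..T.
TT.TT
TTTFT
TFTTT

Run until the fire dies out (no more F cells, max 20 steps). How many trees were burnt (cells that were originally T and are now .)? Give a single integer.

Step 1: +7 fires, +2 burnt (F count now 7)
Step 2: +5 fires, +7 burnt (F count now 5)
Step 3: +1 fires, +5 burnt (F count now 1)
Step 4: +1 fires, +1 burnt (F count now 1)
Step 5: +0 fires, +1 burnt (F count now 0)
Fire out after step 5
Initially T: 19, now '.': 25
Total burnt (originally-T cells now '.'): 14

Answer: 14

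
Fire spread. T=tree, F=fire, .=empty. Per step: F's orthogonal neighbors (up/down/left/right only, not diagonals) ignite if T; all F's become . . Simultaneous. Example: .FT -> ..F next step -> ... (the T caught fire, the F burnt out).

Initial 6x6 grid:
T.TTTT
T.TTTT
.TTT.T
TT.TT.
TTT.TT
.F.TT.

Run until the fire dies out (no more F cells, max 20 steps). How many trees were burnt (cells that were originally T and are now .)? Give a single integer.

Answer: 23

Derivation:
Step 1: +1 fires, +1 burnt (F count now 1)
Step 2: +3 fires, +1 burnt (F count now 3)
Step 3: +2 fires, +3 burnt (F count now 2)
Step 4: +1 fires, +2 burnt (F count now 1)
Step 5: +2 fires, +1 burnt (F count now 2)
Step 6: +3 fires, +2 burnt (F count now 3)
Step 7: +3 fires, +3 burnt (F count now 3)
Step 8: +3 fires, +3 burnt (F count now 3)
Step 9: +4 fires, +3 burnt (F count now 4)
Step 10: +1 fires, +4 burnt (F count now 1)
Step 11: +0 fires, +1 burnt (F count now 0)
Fire out after step 11
Initially T: 25, now '.': 34
Total burnt (originally-T cells now '.'): 23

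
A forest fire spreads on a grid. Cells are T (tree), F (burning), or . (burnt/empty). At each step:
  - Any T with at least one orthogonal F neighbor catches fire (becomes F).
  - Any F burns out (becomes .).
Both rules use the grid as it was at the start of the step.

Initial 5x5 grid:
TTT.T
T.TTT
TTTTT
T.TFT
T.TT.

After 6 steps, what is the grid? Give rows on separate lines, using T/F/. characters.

Step 1: 4 trees catch fire, 1 burn out
  TTT.T
  T.TTT
  TTTFT
  T.F.F
  T.TF.
Step 2: 4 trees catch fire, 4 burn out
  TTT.T
  T.TFT
  TTF.F
  T....
  T.F..
Step 3: 3 trees catch fire, 4 burn out
  TTT.T
  T.F.F
  TF...
  T....
  T....
Step 4: 3 trees catch fire, 3 burn out
  TTF.F
  T....
  F....
  T....
  T....
Step 5: 3 trees catch fire, 3 burn out
  TF...
  F....
  .....
  F....
  T....
Step 6: 2 trees catch fire, 3 burn out
  F....
  .....
  .....
  .....
  F....

F....
.....
.....
.....
F....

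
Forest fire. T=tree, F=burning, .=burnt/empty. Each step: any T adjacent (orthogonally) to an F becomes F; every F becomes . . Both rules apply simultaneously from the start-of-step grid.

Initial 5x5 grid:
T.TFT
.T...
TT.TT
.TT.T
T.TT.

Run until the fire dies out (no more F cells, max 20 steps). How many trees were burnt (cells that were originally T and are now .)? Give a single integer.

Answer: 2

Derivation:
Step 1: +2 fires, +1 burnt (F count now 2)
Step 2: +0 fires, +2 burnt (F count now 0)
Fire out after step 2
Initially T: 14, now '.': 13
Total burnt (originally-T cells now '.'): 2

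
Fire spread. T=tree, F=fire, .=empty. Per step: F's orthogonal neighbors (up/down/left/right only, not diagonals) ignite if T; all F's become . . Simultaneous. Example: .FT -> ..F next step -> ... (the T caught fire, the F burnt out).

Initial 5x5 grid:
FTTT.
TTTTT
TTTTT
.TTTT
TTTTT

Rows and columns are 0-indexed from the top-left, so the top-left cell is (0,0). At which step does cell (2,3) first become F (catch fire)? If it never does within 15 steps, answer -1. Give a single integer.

Step 1: cell (2,3)='T' (+2 fires, +1 burnt)
Step 2: cell (2,3)='T' (+3 fires, +2 burnt)
Step 3: cell (2,3)='T' (+3 fires, +3 burnt)
Step 4: cell (2,3)='T' (+3 fires, +3 burnt)
Step 5: cell (2,3)='F' (+4 fires, +3 burnt)
  -> target ignites at step 5
Step 6: cell (2,3)='.' (+4 fires, +4 burnt)
Step 7: cell (2,3)='.' (+2 fires, +4 burnt)
Step 8: cell (2,3)='.' (+1 fires, +2 burnt)
Step 9: cell (2,3)='.' (+0 fires, +1 burnt)
  fire out at step 9

5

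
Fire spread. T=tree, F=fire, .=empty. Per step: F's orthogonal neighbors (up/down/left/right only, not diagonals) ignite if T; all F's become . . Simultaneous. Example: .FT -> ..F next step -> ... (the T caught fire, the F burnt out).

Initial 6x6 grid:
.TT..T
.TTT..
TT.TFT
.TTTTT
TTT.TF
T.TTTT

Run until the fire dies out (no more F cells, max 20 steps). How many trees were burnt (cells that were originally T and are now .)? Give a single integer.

Step 1: +6 fires, +2 burnt (F count now 6)
Step 2: +3 fires, +6 burnt (F count now 3)
Step 3: +3 fires, +3 burnt (F count now 3)
Step 4: +5 fires, +3 burnt (F count now 5)
Step 5: +3 fires, +5 burnt (F count now 3)
Step 6: +2 fires, +3 burnt (F count now 2)
Step 7: +1 fires, +2 burnt (F count now 1)
Step 8: +0 fires, +1 burnt (F count now 0)
Fire out after step 8
Initially T: 24, now '.': 35
Total burnt (originally-T cells now '.'): 23

Answer: 23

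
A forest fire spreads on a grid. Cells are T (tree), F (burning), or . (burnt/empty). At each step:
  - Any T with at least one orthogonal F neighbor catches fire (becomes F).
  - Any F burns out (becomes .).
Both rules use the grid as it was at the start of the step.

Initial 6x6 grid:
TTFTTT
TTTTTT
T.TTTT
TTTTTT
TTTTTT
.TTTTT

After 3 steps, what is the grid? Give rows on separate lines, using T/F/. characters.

Step 1: 3 trees catch fire, 1 burn out
  TF.FTT
  TTFTTT
  T.TTTT
  TTTTTT
  TTTTTT
  .TTTTT
Step 2: 5 trees catch fire, 3 burn out
  F...FT
  TF.FTT
  T.FTTT
  TTTTTT
  TTTTTT
  .TTTTT
Step 3: 5 trees catch fire, 5 burn out
  .....F
  F...FT
  T..FTT
  TTFTTT
  TTTTTT
  .TTTTT

.....F
F...FT
T..FTT
TTFTTT
TTTTTT
.TTTTT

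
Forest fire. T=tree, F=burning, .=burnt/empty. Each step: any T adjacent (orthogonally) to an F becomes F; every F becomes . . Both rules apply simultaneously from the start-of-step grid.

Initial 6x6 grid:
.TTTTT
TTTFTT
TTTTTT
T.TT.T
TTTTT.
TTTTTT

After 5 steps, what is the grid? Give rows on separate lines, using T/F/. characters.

Step 1: 4 trees catch fire, 1 burn out
  .TTFTT
  TTF.FT
  TTTFTT
  T.TT.T
  TTTTT.
  TTTTTT
Step 2: 7 trees catch fire, 4 burn out
  .TF.FT
  TF...F
  TTF.FT
  T.TF.T
  TTTTT.
  TTTTTT
Step 3: 7 trees catch fire, 7 burn out
  .F...F
  F.....
  TF...F
  T.F..T
  TTTFT.
  TTTTTT
Step 4: 5 trees catch fire, 7 burn out
  ......
  ......
  F.....
  T....F
  TTF.F.
  TTTFTT
Step 5: 4 trees catch fire, 5 burn out
  ......
  ......
  ......
  F.....
  TF....
  TTF.FT

......
......
......
F.....
TF....
TTF.FT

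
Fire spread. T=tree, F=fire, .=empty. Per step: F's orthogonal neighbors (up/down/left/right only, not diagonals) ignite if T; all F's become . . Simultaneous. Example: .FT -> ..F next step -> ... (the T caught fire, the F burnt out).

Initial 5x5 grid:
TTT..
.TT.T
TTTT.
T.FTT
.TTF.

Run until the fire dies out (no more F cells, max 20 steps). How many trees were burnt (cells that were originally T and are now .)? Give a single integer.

Answer: 14

Derivation:
Step 1: +3 fires, +2 burnt (F count now 3)
Step 2: +5 fires, +3 burnt (F count now 5)
Step 3: +3 fires, +5 burnt (F count now 3)
Step 4: +2 fires, +3 burnt (F count now 2)
Step 5: +1 fires, +2 burnt (F count now 1)
Step 6: +0 fires, +1 burnt (F count now 0)
Fire out after step 6
Initially T: 15, now '.': 24
Total burnt (originally-T cells now '.'): 14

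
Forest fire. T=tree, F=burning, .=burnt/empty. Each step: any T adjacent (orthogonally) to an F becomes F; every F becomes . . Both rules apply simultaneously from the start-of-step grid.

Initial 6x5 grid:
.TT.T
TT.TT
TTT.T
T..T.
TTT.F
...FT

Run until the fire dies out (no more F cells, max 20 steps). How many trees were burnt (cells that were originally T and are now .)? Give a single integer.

Answer: 1

Derivation:
Step 1: +1 fires, +2 burnt (F count now 1)
Step 2: +0 fires, +1 burnt (F count now 0)
Fire out after step 2
Initially T: 17, now '.': 14
Total burnt (originally-T cells now '.'): 1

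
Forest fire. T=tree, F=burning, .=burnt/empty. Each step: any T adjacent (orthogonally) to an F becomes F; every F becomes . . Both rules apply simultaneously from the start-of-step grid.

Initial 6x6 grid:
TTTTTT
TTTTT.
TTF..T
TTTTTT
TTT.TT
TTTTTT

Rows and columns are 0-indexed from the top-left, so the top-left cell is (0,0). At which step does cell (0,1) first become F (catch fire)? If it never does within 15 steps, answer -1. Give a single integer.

Step 1: cell (0,1)='T' (+3 fires, +1 burnt)
Step 2: cell (0,1)='T' (+7 fires, +3 burnt)
Step 3: cell (0,1)='F' (+8 fires, +7 burnt)
  -> target ignites at step 3
Step 4: cell (0,1)='.' (+7 fires, +8 burnt)
Step 5: cell (0,1)='.' (+5 fires, +7 burnt)
Step 6: cell (0,1)='.' (+1 fires, +5 burnt)
Step 7: cell (0,1)='.' (+0 fires, +1 burnt)
  fire out at step 7

3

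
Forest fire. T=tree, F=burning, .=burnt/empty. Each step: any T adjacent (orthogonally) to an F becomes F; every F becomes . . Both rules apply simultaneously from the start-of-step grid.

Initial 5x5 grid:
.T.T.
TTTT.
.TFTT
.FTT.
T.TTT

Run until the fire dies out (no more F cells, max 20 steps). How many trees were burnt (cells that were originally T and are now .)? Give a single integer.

Answer: 14

Derivation:
Step 1: +4 fires, +2 burnt (F count now 4)
Step 2: +5 fires, +4 burnt (F count now 5)
Step 3: +4 fires, +5 burnt (F count now 4)
Step 4: +1 fires, +4 burnt (F count now 1)
Step 5: +0 fires, +1 burnt (F count now 0)
Fire out after step 5
Initially T: 15, now '.': 24
Total burnt (originally-T cells now '.'): 14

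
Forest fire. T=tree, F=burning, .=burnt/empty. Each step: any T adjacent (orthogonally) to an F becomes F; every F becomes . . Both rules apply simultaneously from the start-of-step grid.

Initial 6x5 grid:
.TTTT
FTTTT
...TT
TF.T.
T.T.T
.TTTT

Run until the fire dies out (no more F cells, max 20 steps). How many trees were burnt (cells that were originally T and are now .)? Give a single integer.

Step 1: +2 fires, +2 burnt (F count now 2)
Step 2: +3 fires, +2 burnt (F count now 3)
Step 3: +2 fires, +3 burnt (F count now 2)
Step 4: +3 fires, +2 burnt (F count now 3)
Step 5: +3 fires, +3 burnt (F count now 3)
Step 6: +0 fires, +3 burnt (F count now 0)
Fire out after step 6
Initially T: 19, now '.': 24
Total burnt (originally-T cells now '.'): 13

Answer: 13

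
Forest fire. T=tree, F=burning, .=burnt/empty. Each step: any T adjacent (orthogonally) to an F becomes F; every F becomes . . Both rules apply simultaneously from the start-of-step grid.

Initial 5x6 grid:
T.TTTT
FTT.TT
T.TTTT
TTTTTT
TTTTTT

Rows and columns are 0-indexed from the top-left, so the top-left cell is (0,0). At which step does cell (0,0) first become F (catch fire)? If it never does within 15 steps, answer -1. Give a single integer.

Step 1: cell (0,0)='F' (+3 fires, +1 burnt)
  -> target ignites at step 1
Step 2: cell (0,0)='.' (+2 fires, +3 burnt)
Step 3: cell (0,0)='.' (+4 fires, +2 burnt)
Step 4: cell (0,0)='.' (+4 fires, +4 burnt)
Step 5: cell (0,0)='.' (+4 fires, +4 burnt)
Step 6: cell (0,0)='.' (+5 fires, +4 burnt)
Step 7: cell (0,0)='.' (+3 fires, +5 burnt)
Step 8: cell (0,0)='.' (+1 fires, +3 burnt)
Step 9: cell (0,0)='.' (+0 fires, +1 burnt)
  fire out at step 9

1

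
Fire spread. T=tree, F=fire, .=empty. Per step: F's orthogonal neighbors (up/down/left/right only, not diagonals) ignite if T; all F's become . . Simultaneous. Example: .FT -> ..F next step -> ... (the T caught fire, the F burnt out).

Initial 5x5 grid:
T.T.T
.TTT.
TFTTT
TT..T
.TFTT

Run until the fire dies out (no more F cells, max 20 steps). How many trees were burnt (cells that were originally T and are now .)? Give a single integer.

Step 1: +6 fires, +2 burnt (F count now 6)
Step 2: +4 fires, +6 burnt (F count now 4)
Step 3: +4 fires, +4 burnt (F count now 4)
Step 4: +0 fires, +4 burnt (F count now 0)
Fire out after step 4
Initially T: 16, now '.': 23
Total burnt (originally-T cells now '.'): 14

Answer: 14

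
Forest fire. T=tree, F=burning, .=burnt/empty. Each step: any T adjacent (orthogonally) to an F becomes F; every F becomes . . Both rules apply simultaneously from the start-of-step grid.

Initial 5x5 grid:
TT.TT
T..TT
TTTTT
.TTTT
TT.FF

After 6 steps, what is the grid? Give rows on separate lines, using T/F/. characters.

Step 1: 2 trees catch fire, 2 burn out
  TT.TT
  T..TT
  TTTTT
  .TTFF
  TT...
Step 2: 3 trees catch fire, 2 burn out
  TT.TT
  T..TT
  TTTFF
  .TF..
  TT...
Step 3: 4 trees catch fire, 3 burn out
  TT.TT
  T..FF
  TTF..
  .F...
  TT...
Step 4: 4 trees catch fire, 4 burn out
  TT.FF
  T....
  TF...
  .....
  TF...
Step 5: 2 trees catch fire, 4 burn out
  TT...
  T....
  F....
  .....
  F....
Step 6: 1 trees catch fire, 2 burn out
  TT...
  F....
  .....
  .....
  .....

TT...
F....
.....
.....
.....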